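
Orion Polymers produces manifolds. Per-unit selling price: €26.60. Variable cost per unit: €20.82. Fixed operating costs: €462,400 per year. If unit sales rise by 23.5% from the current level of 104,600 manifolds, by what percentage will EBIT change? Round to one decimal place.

+99.9%

At 104,600 units, contribution = 104,600 × €5.78 = €604,588.00.
EBIT = €604,588.00 − €462,400 = €142,188.00.
DOL = contribution ÷ EBIT = €604,588.00 ÷ €142,188.00 = 4.2520.
%ΔEBIT = DOL × %ΔSales = 4.2520 × +23.5% = +99.9%.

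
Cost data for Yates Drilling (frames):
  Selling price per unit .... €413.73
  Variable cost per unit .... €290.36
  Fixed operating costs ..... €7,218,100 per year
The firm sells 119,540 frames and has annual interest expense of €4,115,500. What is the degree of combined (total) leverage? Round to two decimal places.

Total contribution margin = 119,540 × €123.37 = €14,747,649.80.
Operating income = contribution − fixed costs = €14,747,649.80 − €7,218,100 = €7,529,549.80. Interest = €4,115,500.00.
DOL = €14,747,649.80 ÷ €7,529,549.80 = 1.9586; DFL = €7,529,549.80 ÷ €3,414,049.80 = 2.2055.
DCL = DOL × DFL = 1.9586 × 2.2055 = 4.3197.

4.32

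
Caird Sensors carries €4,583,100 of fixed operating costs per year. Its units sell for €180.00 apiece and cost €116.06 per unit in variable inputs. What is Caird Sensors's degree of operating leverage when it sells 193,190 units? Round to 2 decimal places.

1.59

At 193,190 units, contribution = 193,190 × €63.94 = €12,352,568.60.
EBIT = €12,352,568.60 − €4,583,100 = €7,769,468.60.
So DOL = total CM / EBIT = €12,352,568.60 / €7,769,468.60 = 1.5899.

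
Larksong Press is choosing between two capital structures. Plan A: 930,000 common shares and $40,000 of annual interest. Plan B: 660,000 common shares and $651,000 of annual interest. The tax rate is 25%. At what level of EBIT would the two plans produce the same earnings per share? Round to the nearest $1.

$2,144,556

Set EPS_A = EPS_B: (EBIT − $40,000)(1 − 0.25) ÷ 930,000 = (EBIT − $651,000)(1 − 0.25) ÷ 660,000.
Cancelling (1 − t) and cross-multiplying: 660,000·(EBIT − 40,000) = 930,000·(EBIT − 651,000).
EBIT × (930,000 − 660,000) = 651,000 × 930,000 − 40,000 × 660,000 = 579,030,000,000, so EBIT = 579,030,000,000 ÷ 270,000 = 2,144,555.56.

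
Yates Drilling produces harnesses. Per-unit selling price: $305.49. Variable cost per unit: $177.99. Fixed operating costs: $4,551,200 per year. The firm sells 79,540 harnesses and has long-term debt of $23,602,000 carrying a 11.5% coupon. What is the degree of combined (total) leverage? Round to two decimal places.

Contribution at this volume is 79,540 × $127.50 = $10,141,350.00.
Operating income = contribution − fixed costs = $10,141,350.00 − $4,551,200 = $5,590,150.00. Interest = $2,714,230.00, so EBIT − I = $2,875,920.00.
DCL = contribution ÷ (EBIT − I) = $10,141,350.00 ÷ $2,875,920.00 = 3.5263.

3.53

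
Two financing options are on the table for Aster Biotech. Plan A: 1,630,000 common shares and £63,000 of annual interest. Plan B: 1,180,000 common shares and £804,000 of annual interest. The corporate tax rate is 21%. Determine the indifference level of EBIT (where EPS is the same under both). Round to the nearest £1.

Set EPS_A = EPS_B: (EBIT − £63,000)(1 − 0.21) ÷ 1,630,000 = (EBIT − £804,000)(1 − 0.21) ÷ 1,180,000.
Cancelling (1 − t) and cross-multiplying: 1,180,000·(EBIT − 63,000) = 1,630,000·(EBIT − 804,000).
EBIT × (1,630,000 − 1,180,000) = 804,000 × 1,630,000 − 63,000 × 1,180,000 = 1,236,180,000,000, so EBIT = 1,236,180,000,000 ÷ 450,000 = 2,747,066.67.

£2,747,067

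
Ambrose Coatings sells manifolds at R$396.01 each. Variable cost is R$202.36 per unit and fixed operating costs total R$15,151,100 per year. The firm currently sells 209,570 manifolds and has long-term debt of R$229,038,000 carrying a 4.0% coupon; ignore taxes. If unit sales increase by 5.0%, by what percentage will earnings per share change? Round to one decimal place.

+12.5%

Total contribution margin = 209,570 × R$193.65 = R$40,583,230.50.
Subtracting fixed costs: EBIT = R$40,583,230.50 − R$15,151,100 = R$25,432,130.50.
After interest of R$9,161,520.00, pre-tax earnings = R$16,270,610.50.
Degree of combined leverage = contribution ÷ (EBIT − I) = R$40,583,230.50 ÷ R$16,270,610.50 = 2.4943.
EPS therefore changes by 2.4943 × (+5.0%) = +12.5%.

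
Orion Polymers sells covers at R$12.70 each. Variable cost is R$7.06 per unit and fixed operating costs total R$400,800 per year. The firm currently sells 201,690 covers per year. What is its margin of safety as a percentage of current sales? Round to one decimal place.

64.8%

Each unit contributes R$12.70 − R$7.06 = R$5.64. Break-even units = R$400,800 ÷ R$5.64 = 71,063.83; break-even revenue = 71,063.83 × R$12.70 = R$902,510.64.
Current sales = 201,690 × R$12.70 = R$2,561,463.00.
Margin of safety = (R$2,561,463.00 − R$902,510.64) ÷ R$2,561,463.00 = 64.8%.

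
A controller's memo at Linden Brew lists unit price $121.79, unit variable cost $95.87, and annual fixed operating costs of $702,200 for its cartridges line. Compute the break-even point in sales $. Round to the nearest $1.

CM per unit = $121.79 − $95.87 = $25.92; CM ratio = $25.92 / $121.79 = 0.2128.
Break-even sales = FC ÷ CM ratio = $702,200 × $121.79 / $25.92 = $3,299,419.

$3,299,419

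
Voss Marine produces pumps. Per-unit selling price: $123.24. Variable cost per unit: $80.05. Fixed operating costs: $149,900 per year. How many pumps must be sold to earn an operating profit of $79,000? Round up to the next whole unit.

Contribution margin per unit = $123.24 − $80.05 = $43.19.
Units = (FC + target) / CM = ($149,900 + $79,000) / $43.19 = 5,299.84, so 5,300 pumps.

5,300 pumps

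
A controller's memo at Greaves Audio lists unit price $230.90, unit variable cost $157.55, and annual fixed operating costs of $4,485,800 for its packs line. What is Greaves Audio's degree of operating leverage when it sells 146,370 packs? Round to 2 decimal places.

1.72

Contribution at this volume is 146,370 × $73.35 = $10,736,239.50.
EBIT = $10,736,239.50 − $4,485,800 = $6,250,439.50.
DOL = contribution ÷ EBIT = $10,736,239.50 ÷ $6,250,439.50 = 1.7177.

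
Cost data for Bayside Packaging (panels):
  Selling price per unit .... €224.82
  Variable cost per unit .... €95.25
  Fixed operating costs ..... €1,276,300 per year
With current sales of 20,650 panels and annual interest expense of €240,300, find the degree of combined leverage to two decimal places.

Contribution at this volume is 20,650 × €129.57 = €2,675,620.50.
EBIT = €2,675,620.50 − €1,276,300 = €1,399,320.50. Interest = €240,300.00, so EBIT − I = €1,159,020.50.
Degree of total leverage = total CM / (EBIT − interest) = €2,675,620.50 / €1,159,020.50 = 2.3085.

2.31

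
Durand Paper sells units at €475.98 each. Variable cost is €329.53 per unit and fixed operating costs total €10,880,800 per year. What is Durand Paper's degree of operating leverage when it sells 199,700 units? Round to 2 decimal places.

At 199,700 units, contribution = 199,700 × €146.45 = €29,246,065.00.
Subtracting fixed costs: EBIT = €29,246,065.00 − €10,880,800 = €18,365,265.00.
So DOL = total CM / EBIT = €29,246,065.00 / €18,365,265.00 = 1.5925.

1.59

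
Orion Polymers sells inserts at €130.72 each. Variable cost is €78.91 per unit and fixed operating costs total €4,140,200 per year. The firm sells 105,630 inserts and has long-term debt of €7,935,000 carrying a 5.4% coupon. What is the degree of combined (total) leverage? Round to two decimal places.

At 105,630 units, contribution = 105,630 × €51.81 = €5,472,690.30.
EBIT = €5,472,690.30 − €4,140,200 = €1,332,490.30. Interest = €428,490.00, so EBIT − I = €904,000.30.
Degree of total leverage = total CM / (EBIT − interest) = €5,472,690.30 / €904,000.30 = 6.0539.

6.05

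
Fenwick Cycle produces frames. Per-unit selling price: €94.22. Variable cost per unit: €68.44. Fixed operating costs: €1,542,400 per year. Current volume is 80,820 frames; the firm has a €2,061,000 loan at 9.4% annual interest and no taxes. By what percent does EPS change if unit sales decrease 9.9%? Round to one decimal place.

-59.4%

At 80,820 units, contribution = 80,820 × €25.78 = €2,083,539.60.
Operating income = contribution − fixed costs = €2,083,539.60 − €1,542,400 = €541,139.60.
Interest = €193,734.00, so EBIT − I = €347,405.60.
Degree of combined leverage = contribution ÷ (EBIT − I) = €2,083,539.60 ÷ €347,405.60 = 5.9974.
EPS therefore changes by 5.9974 × (-9.9%) = -59.4%.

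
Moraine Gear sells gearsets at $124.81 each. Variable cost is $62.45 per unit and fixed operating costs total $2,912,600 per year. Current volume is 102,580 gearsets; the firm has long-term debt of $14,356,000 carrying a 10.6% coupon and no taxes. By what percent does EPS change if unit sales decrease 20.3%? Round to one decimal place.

At 102,580 units, contribution = 102,580 × $62.36 = $6,396,888.80.
EBIT = $6,396,888.80 − $2,912,600 = $3,484,288.80.
Interest = $1,521,736.00, so EBIT − I = $1,962,552.80.
DCL = total CM / (EBIT − I) = $6,396,888.80 / $1,962,552.80 = 3.2595.
EPS therefore changes by 3.2595 × (-20.3%) = -66.2%.

-66.2%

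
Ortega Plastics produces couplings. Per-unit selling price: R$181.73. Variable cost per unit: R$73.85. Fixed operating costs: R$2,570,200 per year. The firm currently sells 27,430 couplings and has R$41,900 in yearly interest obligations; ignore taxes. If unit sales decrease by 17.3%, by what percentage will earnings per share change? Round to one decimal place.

Total contribution margin = 27,430 × R$107.88 = R$2,959,148.40.
Subtracting fixed costs: EBIT = R$2,959,148.40 − R$2,570,200 = R$388,948.40.
After interest of R$41,900.00, pre-tax earnings = R$347,048.40.
Degree of combined leverage = contribution ÷ (EBIT − I) = R$2,959,148.40 ÷ R$347,048.40 = 8.5266.
%ΔEPS = DCL × %ΔSales = 8.5266 × -17.3% = -147.5%.

-147.5%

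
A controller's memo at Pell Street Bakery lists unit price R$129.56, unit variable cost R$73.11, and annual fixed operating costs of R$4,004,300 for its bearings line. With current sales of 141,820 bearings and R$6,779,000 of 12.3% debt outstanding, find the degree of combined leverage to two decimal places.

Contribution at this volume is 141,820 × R$56.45 = R$8,005,739.00.
Operating income = contribution − fixed costs = R$8,005,739.00 − R$4,004,300 = R$4,001,439.00. Interest = R$833,817.00.
DOL = R$8,005,739.00 ÷ R$4,001,439.00 = 2.0007; DFL = R$4,001,439.00 ÷ R$3,167,622.00 = 1.2632.
Combined leverage = 2.0007 × 1.2632 = 2.5273.

2.53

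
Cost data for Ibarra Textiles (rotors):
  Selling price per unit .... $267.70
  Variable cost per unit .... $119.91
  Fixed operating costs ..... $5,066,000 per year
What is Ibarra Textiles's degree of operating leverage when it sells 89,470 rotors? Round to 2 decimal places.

1.62

Contribution at this volume is 89,470 × $147.79 = $13,222,771.30.
EBIT = $13,222,771.30 − $5,066,000 = $8,156,771.30.
So DOL = total CM / EBIT = $13,222,771.30 / $8,156,771.30 = 1.6211.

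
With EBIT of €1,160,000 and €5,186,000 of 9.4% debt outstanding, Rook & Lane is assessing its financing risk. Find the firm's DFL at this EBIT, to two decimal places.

1.72

Interest = €487,484.00.
DFL = EBIT ÷ (EBIT − I) = €1,160,000 ÷ (€1,160,000 − €487,484.00) = €1,160,000 ÷ €672,516.00 = 1.7249.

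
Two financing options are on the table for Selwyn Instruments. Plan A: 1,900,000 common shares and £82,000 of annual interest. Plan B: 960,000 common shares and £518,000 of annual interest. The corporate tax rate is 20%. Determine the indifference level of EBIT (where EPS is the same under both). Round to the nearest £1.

£963,277

Set EPS_A = EPS_B: (EBIT − £82,000)(1 − 0.20) ÷ 1,900,000 = (EBIT − £518,000)(1 − 0.20) ÷ 960,000.
Cancelling (1 − t) and cross-multiplying: 960,000·(EBIT − 82,000) = 1,900,000·(EBIT − 518,000).
EBIT × (1,900,000 − 960,000) = 518,000 × 1,900,000 − 82,000 × 960,000 = 905,480,000,000, so EBIT = 905,480,000,000 ÷ 940,000 = 963,276.60.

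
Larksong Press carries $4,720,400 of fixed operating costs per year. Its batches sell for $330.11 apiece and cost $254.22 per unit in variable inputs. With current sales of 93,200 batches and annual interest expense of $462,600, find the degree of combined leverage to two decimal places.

3.74

Total contribution margin = 93,200 × $75.89 = $7,072,948.00.
Subtracting fixed costs: EBIT = $7,072,948.00 − $4,720,400 = $2,352,548.00. Interest = $462,600.00.
DOL = $7,072,948.00 ÷ $2,352,548.00 = 3.0065; DFL = $2,352,548.00 ÷ $1,889,948.00 = 1.2448.
Combined leverage = 3.0065 × 1.2448 = 3.7425.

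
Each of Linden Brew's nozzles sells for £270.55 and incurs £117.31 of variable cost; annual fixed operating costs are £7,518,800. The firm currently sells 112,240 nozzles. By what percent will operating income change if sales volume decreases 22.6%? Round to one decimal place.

-40.2%

Total contribution margin = 112,240 × £153.24 = £17,199,657.60.
EBIT = £17,199,657.60 − £7,518,800 = £9,680,857.60.
Degree of operating leverage = £17,199,657.60 / £9,680,857.60 = 1.7767.
Operating income changes by 1.7767 × -22.6% = -40.2%.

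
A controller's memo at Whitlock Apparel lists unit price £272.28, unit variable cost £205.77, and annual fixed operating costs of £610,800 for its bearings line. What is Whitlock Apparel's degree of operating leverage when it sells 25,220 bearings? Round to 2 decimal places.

1.57

At 25,220 units, contribution = 25,220 × £66.51 = £1,677,382.20.
Subtracting fixed costs: EBIT = £1,677,382.20 − £610,800 = £1,066,582.20.
Degree of operating leverage = £1,677,382.20 / £1,066,582.20 = 1.5727.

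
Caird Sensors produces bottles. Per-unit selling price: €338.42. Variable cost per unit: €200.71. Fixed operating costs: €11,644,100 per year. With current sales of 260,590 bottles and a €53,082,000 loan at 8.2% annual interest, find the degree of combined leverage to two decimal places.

Contribution at this volume is 260,590 × €137.71 = €35,885,848.90.
EBIT = €35,885,848.90 − €11,644,100 = €24,241,748.90. Interest = €4,352,724.00, so EBIT − I = €19,889,024.90.
DCL = contribution ÷ (EBIT − I) = €35,885,848.90 ÷ €19,889,024.90 = 1.8043.

1.80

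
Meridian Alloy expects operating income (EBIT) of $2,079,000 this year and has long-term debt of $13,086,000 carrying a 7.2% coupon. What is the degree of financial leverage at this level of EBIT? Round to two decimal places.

Interest = $942,192.00.
DFL = EBIT ÷ (EBIT − I) = $2,079,000 ÷ ($2,079,000 − $942,192.00) = $2,079,000 ÷ $1,136,808.00 = 1.8288.

1.83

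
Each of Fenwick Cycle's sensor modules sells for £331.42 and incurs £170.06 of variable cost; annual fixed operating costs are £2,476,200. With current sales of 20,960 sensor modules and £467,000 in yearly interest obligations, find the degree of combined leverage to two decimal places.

7.71

Contribution at this volume is 20,960 × £161.36 = £3,382,105.60.
Subtracting fixed costs: EBIT = £3,382,105.60 − £2,476,200 = £905,905.60. Interest = £467,000.00.
DOL = £3,382,105.60 ÷ £905,905.60 = 3.7334; DFL = £905,905.60 ÷ £438,905.60 = 2.0640.
Combined leverage = 3.7334 × 2.0640 = 7.7057.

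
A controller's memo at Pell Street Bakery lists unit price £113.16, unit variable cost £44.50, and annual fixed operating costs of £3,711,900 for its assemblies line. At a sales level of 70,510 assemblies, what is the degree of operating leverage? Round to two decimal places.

4.29

Total contribution margin = 70,510 × £68.66 = £4,841,216.60.
Operating income = contribution − fixed costs = £4,841,216.60 − £3,711,900 = £1,129,316.60.
Degree of operating leverage = £4,841,216.60 / £1,129,316.60 = 4.2869.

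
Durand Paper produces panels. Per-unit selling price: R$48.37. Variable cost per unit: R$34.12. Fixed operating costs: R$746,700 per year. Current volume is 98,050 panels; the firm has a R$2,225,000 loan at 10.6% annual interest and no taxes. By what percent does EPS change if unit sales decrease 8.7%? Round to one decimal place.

-29.3%

At 98,050 units, contribution = 98,050 × R$14.25 = R$1,397,212.50.
EBIT = R$1,397,212.50 − R$746,700 = R$650,512.50.
After interest of R$235,850.00, pre-tax earnings = R$414,662.50.
DCL = total CM / (EBIT − I) = R$1,397,212.50 / R$414,662.50 = 3.3695.
EPS therefore changes by 3.3695 × (-8.7%) = -29.3%.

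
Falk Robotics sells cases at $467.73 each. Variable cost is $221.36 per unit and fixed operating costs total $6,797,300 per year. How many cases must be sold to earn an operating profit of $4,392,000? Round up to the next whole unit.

45,417 cases

Each unit contributes $467.73 − $221.36 = $246.37.
Need Q such that Q × $246.37 − $6,797,300 = $4,392,000, i.e. Q = $11,189,300 / $246.37 = 45,416.65 → 45,417.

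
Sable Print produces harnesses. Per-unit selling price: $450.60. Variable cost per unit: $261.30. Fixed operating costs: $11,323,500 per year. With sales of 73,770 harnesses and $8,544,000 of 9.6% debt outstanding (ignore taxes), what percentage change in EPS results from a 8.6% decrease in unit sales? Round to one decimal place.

-66.0%

Total contribution margin = 73,770 × $189.30 = $13,964,661.00.
EBIT = $13,964,661.00 − $11,323,500 = $2,641,161.00.
After interest of $820,224.00, pre-tax earnings = $1,820,937.00.
Degree of combined leverage = contribution ÷ (EBIT − I) = $13,964,661.00 ÷ $1,820,937.00 = 7.6689.
EPS therefore changes by 7.6689 × (-8.6%) = -66.0%.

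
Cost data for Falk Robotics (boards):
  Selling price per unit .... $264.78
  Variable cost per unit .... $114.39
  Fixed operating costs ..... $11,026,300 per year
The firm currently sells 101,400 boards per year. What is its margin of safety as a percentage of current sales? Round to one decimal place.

27.7%

Each unit contributes $264.78 − $114.39 = $150.39. Break-even units = $11,026,300 ÷ $150.39 = 73,318.04; break-even revenue = 73,318.04 × $264.78 = $19,413,150.57.
Actual sales revenue = 101,400 × $264.78 = $26,848,692.00.
Margin of safety = ($26,848,692.00 − $19,413,150.57) ÷ $26,848,692.00 = 27.7%.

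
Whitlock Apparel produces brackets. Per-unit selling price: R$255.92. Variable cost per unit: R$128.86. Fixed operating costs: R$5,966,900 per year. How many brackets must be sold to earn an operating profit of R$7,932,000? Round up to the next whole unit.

109,389 brackets

Unit CM = price − variable cost = R$255.92 − R$128.86 = R$127.06.
Need Q such that Q × R$127.06 − R$5,966,900 = R$7,932,000, i.e. Q = R$13,898,900 / R$127.06 = 109,388.48 → 109,389.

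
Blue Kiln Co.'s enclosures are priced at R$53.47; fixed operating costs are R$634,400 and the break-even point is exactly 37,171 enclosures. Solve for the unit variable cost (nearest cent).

At break-even, FC = Q × (P − VC), so P − VC = R$634,400 ÷ 37,171 = R$17.0671.
Variable cost per unit = R$53.47 − R$17.0671 = R$36.40.

R$36.40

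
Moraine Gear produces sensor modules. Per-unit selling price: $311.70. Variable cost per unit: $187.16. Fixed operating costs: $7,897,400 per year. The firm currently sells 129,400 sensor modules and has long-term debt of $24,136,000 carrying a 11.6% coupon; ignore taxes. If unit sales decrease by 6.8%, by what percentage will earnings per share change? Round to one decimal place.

-20.2%

Contribution at this volume is 129,400 × $124.54 = $16,115,476.00.
EBIT = $16,115,476.00 − $7,897,400 = $8,218,076.00.
Interest = $2,799,776.00, so EBIT − I = $5,418,300.00.
Degree of combined leverage = contribution ÷ (EBIT − I) = $16,115,476.00 ÷ $5,418,300.00 = 2.9743.
%ΔEPS = DCL × %ΔSales = 2.9743 × -6.8% = -20.2%.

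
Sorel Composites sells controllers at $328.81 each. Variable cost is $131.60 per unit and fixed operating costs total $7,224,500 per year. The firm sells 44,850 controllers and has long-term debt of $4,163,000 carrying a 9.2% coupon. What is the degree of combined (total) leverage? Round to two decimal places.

7.15

Contribution at this volume is 44,850 × $197.21 = $8,844,868.50.
EBIT = $8,844,868.50 − $7,224,500 = $1,620,368.50. Interest = $382,996.00, so EBIT − I = $1,237,372.50.
Degree of total leverage = total CM / (EBIT − interest) = $8,844,868.50 / $1,237,372.50 = 7.1481.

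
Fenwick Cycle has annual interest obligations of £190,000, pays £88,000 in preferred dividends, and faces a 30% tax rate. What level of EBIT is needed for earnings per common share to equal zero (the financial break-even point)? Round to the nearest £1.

Preferred dividends are paid after tax, so their pre-tax equivalent is £88,000 ÷ (1 − 0.30) = £125,714.29.
Financial break-even EBIT = interest + D_p ÷ (1 − t) = £190,000 + £125,714.29 = £315,714.29.

£315,714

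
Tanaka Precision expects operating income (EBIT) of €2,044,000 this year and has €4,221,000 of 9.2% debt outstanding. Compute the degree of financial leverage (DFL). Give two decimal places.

Interest = €388,332.00.
Degree of financial leverage = EBIT / (EBIT − interest) = €2,044,000 / €1,655,668.00 = 1.2345.

1.23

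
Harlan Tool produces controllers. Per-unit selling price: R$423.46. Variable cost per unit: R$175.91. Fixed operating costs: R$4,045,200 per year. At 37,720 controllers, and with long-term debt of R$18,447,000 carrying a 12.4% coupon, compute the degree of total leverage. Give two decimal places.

3.11

Total contribution margin = 37,720 × R$247.55 = R$9,337,586.00.
Subtracting fixed costs: EBIT = R$9,337,586.00 − R$4,045,200 = R$5,292,386.00. Interest = R$2,287,428.00.
DOL = R$9,337,586.00 ÷ R$5,292,386.00 = 1.7643; DFL = R$5,292,386.00 ÷ R$3,004,958.00 = 1.7612.
Combined leverage = 1.7643 × 1.7612 = 3.1073.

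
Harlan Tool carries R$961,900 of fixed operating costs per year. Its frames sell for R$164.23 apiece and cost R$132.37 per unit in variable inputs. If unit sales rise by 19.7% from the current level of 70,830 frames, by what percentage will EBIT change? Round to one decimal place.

+34.3%

Total contribution margin = 70,830 × R$31.86 = R$2,256,643.80.
Subtracting fixed costs: EBIT = R$2,256,643.80 − R$961,900 = R$1,294,743.80.
So DOL = total CM / EBIT = R$2,256,643.80 / R$1,294,743.80 = 1.7429.
Operating income changes by 1.7429 × +19.7% = +34.3%.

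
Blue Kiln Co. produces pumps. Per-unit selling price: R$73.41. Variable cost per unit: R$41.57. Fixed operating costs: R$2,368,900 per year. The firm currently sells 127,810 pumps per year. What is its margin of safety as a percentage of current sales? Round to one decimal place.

41.8%

Each unit contributes R$73.41 − R$41.57 = R$31.84. Break-even units = R$2,368,900 ÷ R$31.84 = 74,400.13; break-even revenue = 74,400.13 × R$73.41 = R$5,461,713.22.
Current sales = 127,810 × R$73.41 = R$9,382,532.10.
Margin of safety = (R$9,382,532.10 − R$5,461,713.22) ÷ R$9,382,532.10 = 41.8%.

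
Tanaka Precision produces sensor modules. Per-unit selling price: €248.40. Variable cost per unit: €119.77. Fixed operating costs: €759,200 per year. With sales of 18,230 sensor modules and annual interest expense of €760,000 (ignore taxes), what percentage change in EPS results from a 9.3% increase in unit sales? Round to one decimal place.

+26.4%

Contribution at this volume is 18,230 × €128.63 = €2,344,924.90.
Subtracting fixed costs: EBIT = €2,344,924.90 − €759,200 = €1,585,724.90.
After interest of €760,000.00, pre-tax earnings = €825,724.90.
DCL = total CM / (EBIT − I) = €2,344,924.90 / €825,724.90 = 2.8398.
%ΔEPS = DCL × %ΔSales = 2.8398 × +9.3% = +26.4%.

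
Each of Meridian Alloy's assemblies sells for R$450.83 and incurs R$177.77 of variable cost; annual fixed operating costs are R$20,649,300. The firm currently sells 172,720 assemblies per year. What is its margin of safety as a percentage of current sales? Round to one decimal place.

Contribution margin per unit = R$450.83 − R$177.77 = R$273.06. Break-even units = R$20,649,300 ÷ R$273.06 = 75,621.84; break-even revenue = 75,621.84 × R$450.83 = R$34,092,594.74.
Current sales = 172,720 × R$450.83 = R$77,867,357.60.
Margin of safety = (R$77,867,357.60 − R$34,092,594.74) ÷ R$77,867,357.60 = 56.2%.

56.2%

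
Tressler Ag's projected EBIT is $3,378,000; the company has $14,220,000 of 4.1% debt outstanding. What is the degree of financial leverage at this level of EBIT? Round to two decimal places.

Annual interest charges come to $583,020.00.
Degree of financial leverage = EBIT / (EBIT − interest) = $3,378,000 / $2,794,980.00 = 1.2086.

1.21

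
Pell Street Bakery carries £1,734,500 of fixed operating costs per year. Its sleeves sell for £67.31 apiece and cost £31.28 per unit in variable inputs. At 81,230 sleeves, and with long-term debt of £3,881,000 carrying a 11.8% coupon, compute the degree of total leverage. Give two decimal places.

Contribution at this volume is 81,230 × £36.03 = £2,926,716.90.
EBIT = £2,926,716.90 − £1,734,500 = £1,192,216.90. Interest = £457,958.00, so EBIT − I = £734,258.90.
Degree of total leverage = total CM / (EBIT − interest) = £2,926,716.90 / £734,258.90 = 3.9859.

3.99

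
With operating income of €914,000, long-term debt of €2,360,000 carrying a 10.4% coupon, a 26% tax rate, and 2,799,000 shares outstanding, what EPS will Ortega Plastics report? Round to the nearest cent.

€0.18

Interest = €245,440.00, so EBT = €914,000 − €245,440.00 = €668,560.00.
After tax at 26%: net income = €668,560.00 × 0.74 = €494,734.40.
Per share: €494,734.40 / 2,799,000 shares = €0.18.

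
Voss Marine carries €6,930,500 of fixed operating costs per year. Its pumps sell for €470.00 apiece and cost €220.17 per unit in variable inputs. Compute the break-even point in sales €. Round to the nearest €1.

€13,038,206

CM per unit = €470.00 − €220.17 = €249.83; CM ratio = €249.83 / €470.00 = 0.5316.
Break-even sales = FC ÷ CM ratio = €6,930,500 × €470.00 / €249.83 = €13,038,206.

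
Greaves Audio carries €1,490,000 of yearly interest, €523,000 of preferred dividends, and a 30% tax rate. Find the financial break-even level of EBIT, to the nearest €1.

Grossing the preferred dividend up to pre-tax terms: €523,000 / (1 − 0.30) = €747,142.86.
Financial break-even EBIT = interest + D_p ÷ (1 − t) = €1,490,000 + €747,142.86 = €2,237,142.86.

€2,237,143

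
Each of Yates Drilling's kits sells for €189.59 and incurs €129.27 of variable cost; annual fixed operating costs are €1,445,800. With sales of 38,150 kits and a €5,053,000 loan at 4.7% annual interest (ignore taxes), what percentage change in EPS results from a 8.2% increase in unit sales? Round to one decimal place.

Contribution at this volume is 38,150 × €60.32 = €2,301,208.00.
Subtracting fixed costs: EBIT = €2,301,208.00 − €1,445,800 = €855,408.00.
Interest = €237,491.00, so EBIT − I = €617,917.00.
DCL = total CM / (EBIT − I) = €2,301,208.00 / €617,917.00 = 3.7241.
EPS therefore changes by 3.7241 × (+8.2%) = +30.5%.

+30.5%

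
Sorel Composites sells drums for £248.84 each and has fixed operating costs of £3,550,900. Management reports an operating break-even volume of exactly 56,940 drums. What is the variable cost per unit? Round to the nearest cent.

£186.48

Contribution per unit must be FC / Q = £3,550,900 / 56,940 = £62.3621.
Variable cost per unit = £248.84 − £62.3621 = £186.48.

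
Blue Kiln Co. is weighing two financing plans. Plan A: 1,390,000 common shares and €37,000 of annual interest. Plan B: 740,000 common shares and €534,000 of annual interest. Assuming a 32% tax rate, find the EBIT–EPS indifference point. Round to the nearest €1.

At indifference, (EBIT − 37,000)(1 − t)/1,390,000 = (EBIT − 534,000)(1 − t)/740,000.
Cancelling (1 − t) and cross-multiplying: 740,000·(EBIT − 37,000) = 1,390,000·(EBIT − 534,000).
Solving, EBIT = (534,000·1,390,000 − 37,000·740,000) / (1,390,000 − 740,000) = 714,880,000,000 / 650,000 = 1,099,815.38.

€1,099,815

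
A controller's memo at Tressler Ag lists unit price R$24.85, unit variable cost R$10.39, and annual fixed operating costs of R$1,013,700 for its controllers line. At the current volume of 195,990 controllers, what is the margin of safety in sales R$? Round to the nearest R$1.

Contribution margin per unit = R$24.85 − R$10.39 = R$14.46. Break-even units = R$1,013,700 ÷ R$14.46 = 70,103.73; break-even revenue = 70,103.73 × R$24.85 = R$1,742,077.80.
Actual sales revenue = 195,990 × R$24.85 = R$4,870,351.50.
Margin of safety = R$4,870,351.50 − R$1,742,077.80 = R$3,128,274.

R$3,128,274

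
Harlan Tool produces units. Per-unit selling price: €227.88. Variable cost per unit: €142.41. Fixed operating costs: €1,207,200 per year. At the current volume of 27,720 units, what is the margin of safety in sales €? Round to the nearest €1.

€3,098,199

Unit CM = price − variable cost = €227.88 − €142.41 = €85.47. Break-even units = €1,207,200 ÷ €85.47 = 14,124.25; break-even revenue = 14,124.25 × €227.88 = €3,218,635.03.
Actual sales revenue = 27,720 × €227.88 = €6,316,833.60.
Margin of safety = €6,316,833.60 − €3,218,635.03 = €3,098,199.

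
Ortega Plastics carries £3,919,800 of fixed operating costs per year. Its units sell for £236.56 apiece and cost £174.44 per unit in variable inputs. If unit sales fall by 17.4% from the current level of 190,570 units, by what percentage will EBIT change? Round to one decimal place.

Total contribution margin = 190,570 × £62.12 = £11,838,208.40.
EBIT = £11,838,208.40 − £3,919,800 = £7,918,408.40.
Degree of operating leverage = £11,838,208.40 / £7,918,408.40 = 1.4950.
%ΔEBIT = DOL × %ΔSales = 1.4950 × -17.4% = -26.0%.

-26.0%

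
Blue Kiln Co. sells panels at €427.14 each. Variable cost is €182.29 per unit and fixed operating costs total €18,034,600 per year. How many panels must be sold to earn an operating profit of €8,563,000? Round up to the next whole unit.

Contribution margin per unit = €427.14 − €182.29 = €244.85.
Required volume = (fixed costs + target profit) ÷ CM = (€18,034,600 + €8,563,000) ÷ €244.85 = 108,628.14, so 108,629 panels.

108,629 panels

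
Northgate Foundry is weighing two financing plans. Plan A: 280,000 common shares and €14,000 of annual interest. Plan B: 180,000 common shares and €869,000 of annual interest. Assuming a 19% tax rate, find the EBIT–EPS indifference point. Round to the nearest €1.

€2,408,000

At indifference, (EBIT − 14,000)(1 − t)/280,000 = (EBIT − 869,000)(1 − t)/180,000.
Cancelling (1 − t) and cross-multiplying: 180,000·(EBIT − 14,000) = 280,000·(EBIT − 869,000).
Solving, EBIT = (869,000·280,000 − 14,000·180,000) / (280,000 − 180,000) = 240,800,000,000 / 100,000 = 2,408,000.00.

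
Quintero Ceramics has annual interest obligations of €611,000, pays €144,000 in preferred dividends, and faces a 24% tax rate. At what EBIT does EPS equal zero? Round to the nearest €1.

Preferred dividends are paid after tax, so their pre-tax equivalent is €144,000 ÷ (1 − 0.24) = €189,473.68.
Financial break-even EBIT = interest + D_p ÷ (1 − t) = €611,000 + €189,473.68 = €800,473.68.

€800,474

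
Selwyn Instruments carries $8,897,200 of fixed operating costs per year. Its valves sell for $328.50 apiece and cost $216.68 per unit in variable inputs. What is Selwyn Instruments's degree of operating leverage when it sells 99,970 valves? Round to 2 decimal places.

Contribution at this volume is 99,970 × $111.82 = $11,178,645.40.
Operating income = contribution − fixed costs = $11,178,645.40 − $8,897,200 = $2,281,445.40.
So DOL = total CM / EBIT = $11,178,645.40 / $2,281,445.40 = 4.8998.

4.90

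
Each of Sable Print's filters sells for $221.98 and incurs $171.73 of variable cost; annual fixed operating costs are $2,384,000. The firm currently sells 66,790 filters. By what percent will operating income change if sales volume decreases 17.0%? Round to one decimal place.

-58.7%

Total contribution margin = 66,790 × $50.25 = $3,356,197.50.
Subtracting fixed costs: EBIT = $3,356,197.50 − $2,384,000 = $972,197.50.
Degree of operating leverage = $3,356,197.50 / $972,197.50 = 3.4522.
Operating income changes by 3.4522 × -17.0% = -58.7%.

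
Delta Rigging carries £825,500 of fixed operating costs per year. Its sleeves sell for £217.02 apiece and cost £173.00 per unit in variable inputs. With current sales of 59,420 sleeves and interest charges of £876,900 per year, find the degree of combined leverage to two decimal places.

Contribution at this volume is 59,420 × £44.02 = £2,615,668.40.
Subtracting fixed costs: EBIT = £2,615,668.40 − £825,500 = £1,790,168.40. Interest = £876,900.00, so EBIT − I = £913,268.40.
DCL = contribution ÷ (EBIT − I) = £2,615,668.40 ÷ £913,268.40 = 2.8641.

2.86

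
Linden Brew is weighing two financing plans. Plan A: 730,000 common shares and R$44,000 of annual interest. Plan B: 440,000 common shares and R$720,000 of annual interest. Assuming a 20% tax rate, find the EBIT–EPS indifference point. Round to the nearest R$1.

R$1,745,655

At indifference, (EBIT − 44,000)(1 − t)/730,000 = (EBIT − 720,000)(1 − t)/440,000.
The (1 − t) factor cancels: (EBIT − 44,000) × 440,000 = (EBIT − 720,000) × 730,000.
EBIT × (730,000 − 440,000) = 720,000 × 730,000 − 44,000 × 440,000 = 506,240,000,000, so EBIT = 506,240,000,000 ÷ 290,000 = 1,745,655.17.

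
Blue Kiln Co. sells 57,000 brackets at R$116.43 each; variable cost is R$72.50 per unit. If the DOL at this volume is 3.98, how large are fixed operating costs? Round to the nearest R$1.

R$1,874,862

Total contribution margin = 57,000 × R$43.93 = R$2,504,010.00.
DOL = contribution / EBIT, so EBIT = R$2,504,010.00 / 3.98 = R$629,148.24.
And FC = contribution − EBIT = R$2,504,010.00 − R$629,148.24 = R$1,874,862.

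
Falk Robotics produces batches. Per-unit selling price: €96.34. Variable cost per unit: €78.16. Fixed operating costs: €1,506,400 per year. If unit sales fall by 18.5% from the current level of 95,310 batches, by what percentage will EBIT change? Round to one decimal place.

Total contribution margin = 95,310 × €18.18 = €1,732,735.80.
Subtracting fixed costs: EBIT = €1,732,735.80 − €1,506,400 = €226,335.80.
DOL = contribution ÷ EBIT = €1,732,735.80 ÷ €226,335.80 = 7.6556.
So EBIT moves 7.6556 × (-18.5%) = -141.6%.

-141.6%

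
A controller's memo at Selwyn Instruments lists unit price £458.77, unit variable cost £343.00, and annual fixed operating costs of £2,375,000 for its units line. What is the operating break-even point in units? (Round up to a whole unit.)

20,515 units

Contribution margin per unit = £458.77 − £343.00 = £115.77.
Break-even volume = fixed costs ÷ CM per unit = £2,375,000 ÷ £115.77 = 20,514.81, so 20,515 units.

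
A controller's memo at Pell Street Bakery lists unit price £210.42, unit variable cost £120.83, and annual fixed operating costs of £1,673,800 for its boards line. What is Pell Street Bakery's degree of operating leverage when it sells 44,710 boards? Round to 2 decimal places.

1.72

Contribution at this volume is 44,710 × £89.59 = £4,005,568.90.
Operating income = contribution − fixed costs = £4,005,568.90 − £1,673,800 = £2,331,768.90.
DOL = contribution ÷ EBIT = £4,005,568.90 ÷ £2,331,768.90 = 1.7178.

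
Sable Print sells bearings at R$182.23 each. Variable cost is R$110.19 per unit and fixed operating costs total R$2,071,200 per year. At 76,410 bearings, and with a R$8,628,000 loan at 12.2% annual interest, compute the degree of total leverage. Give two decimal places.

Total contribution margin = 76,410 × R$72.04 = R$5,504,576.40.
Subtracting fixed costs: EBIT = R$5,504,576.40 − R$2,071,200 = R$3,433,376.40. Interest = R$1,052,616.00.
DOL = R$5,504,576.40 ÷ R$3,433,376.40 = 1.6033; DFL = R$3,433,376.40 ÷ R$2,380,760.40 = 1.4421.
DCL = DOL × DFL = 1.6033 × 1.4421 = 2.3121.

2.31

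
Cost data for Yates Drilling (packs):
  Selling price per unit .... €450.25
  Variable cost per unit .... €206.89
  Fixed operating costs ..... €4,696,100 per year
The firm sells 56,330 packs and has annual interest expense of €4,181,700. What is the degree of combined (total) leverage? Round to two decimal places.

At 56,330 units, contribution = 56,330 × €243.36 = €13,708,468.80.
Operating income = contribution − fixed costs = €13,708,468.80 − €4,696,100 = €9,012,368.80. Interest = €4,181,700.00.
DOL = €13,708,468.80 ÷ €9,012,368.80 = 1.5211; DFL = €9,012,368.80 ÷ €4,830,668.80 = 1.8657.
DCL = DOL × DFL = 1.5211 × 1.8657 = 2.8379.

2.84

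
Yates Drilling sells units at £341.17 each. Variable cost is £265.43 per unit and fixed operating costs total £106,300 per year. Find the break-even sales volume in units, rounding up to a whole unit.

Contribution margin per unit = £341.17 − £265.43 = £75.74.
Units to break even: £106,300 ÷ £75.74 = 1,403.49, rounded up to 1,404.

1,404 units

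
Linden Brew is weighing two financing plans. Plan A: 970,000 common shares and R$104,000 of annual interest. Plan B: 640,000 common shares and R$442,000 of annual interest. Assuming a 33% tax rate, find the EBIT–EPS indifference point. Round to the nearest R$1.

R$1,097,515

Set EPS_A = EPS_B: (EBIT − R$104,000)(1 − 0.33) ÷ 970,000 = (EBIT − R$442,000)(1 − 0.33) ÷ 640,000.
Cancelling (1 − t) and cross-multiplying: 640,000·(EBIT − 104,000) = 970,000·(EBIT − 442,000).
EBIT × (970,000 − 640,000) = 442,000 × 970,000 − 104,000 × 640,000 = 362,180,000,000, so EBIT = 362,180,000,000 ÷ 330,000 = 1,097,515.15.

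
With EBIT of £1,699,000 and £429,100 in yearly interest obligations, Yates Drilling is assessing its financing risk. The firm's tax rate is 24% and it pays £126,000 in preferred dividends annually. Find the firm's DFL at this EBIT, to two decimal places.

1.54

Interest = £429,100.00.
Pre-tax preferred-dividend burden = £126,000 ÷ (1 − 0.24) = £165,789.47.
DFL = EBIT ÷ [EBIT − I − D_p/(1−t)] = £1,699,000 ÷ [£1,699,000 − £429,100.00 − £165,789.47] = £1,699,000 ÷ £1,104,110.53 = 1.5388.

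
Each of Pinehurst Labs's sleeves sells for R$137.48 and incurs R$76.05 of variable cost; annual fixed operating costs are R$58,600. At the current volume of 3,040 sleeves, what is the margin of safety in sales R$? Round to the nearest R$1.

R$286,793

Contribution margin per unit = R$137.48 − R$76.05 = R$61.43. Break-even units = R$58,600 ÷ R$61.43 = 953.93; break-even revenue = 953.93 × R$137.48 = R$131,146.48.
Actual sales revenue = 3,040 × R$137.48 = R$417,939.20.
Margin of safety = R$417,939.20 − R$131,146.48 = R$286,793.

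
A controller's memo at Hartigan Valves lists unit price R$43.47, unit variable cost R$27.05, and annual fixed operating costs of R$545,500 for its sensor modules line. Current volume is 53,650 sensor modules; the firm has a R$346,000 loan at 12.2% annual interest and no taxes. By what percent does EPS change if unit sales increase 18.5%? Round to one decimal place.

+55.6%

Total contribution margin = 53,650 × R$16.42 = R$880,933.00.
Subtracting fixed costs: EBIT = R$880,933.00 − R$545,500 = R$335,433.00.
Interest = R$42,212.00, so EBIT − I = R$293,221.00.
Degree of combined leverage = contribution ÷ (EBIT − I) = R$880,933.00 ÷ R$293,221.00 = 3.0043.
%ΔEPS = DCL × %ΔSales = 3.0043 × +18.5% = +55.6%.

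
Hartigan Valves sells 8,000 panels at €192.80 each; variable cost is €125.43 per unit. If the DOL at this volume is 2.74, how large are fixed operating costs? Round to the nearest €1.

€342,259

Total contribution margin = 8,000 × €67.37 = €538,960.00.
DOL = contribution / EBIT, so EBIT = €538,960.00 / 2.74 = €196,700.73.
Fixed costs = CM − EBIT = €538,960.00 − €196,700.73 = €342,259.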